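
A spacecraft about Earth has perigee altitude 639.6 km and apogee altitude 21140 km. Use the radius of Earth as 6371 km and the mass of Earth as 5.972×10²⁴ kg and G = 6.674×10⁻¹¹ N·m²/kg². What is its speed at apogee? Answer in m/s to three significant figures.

v ≈ 2430 m/s

μ = GM = 6.674×10⁻¹¹ × 5.972×10²⁴ = 3.986×10¹⁴ m³/s².
r_p = 6371 + 639.6 = 7010.6 km = 7.0106×10⁶ m.
r_a = 6371 + 21140 = 27511 km = 2.7511×10⁷ m.
Semi-major axis a = (r_p + r_a)/2 = 17261 km = 1.726×10⁷ m.
Vis-viva: v² = μ(2/r − 1/a) = 3.986×10¹⁴ × (7.270×10⁻⁸ − 5.793×10⁻⁸) = 5.884×10⁶ m²/s².
v = 2426 m/s.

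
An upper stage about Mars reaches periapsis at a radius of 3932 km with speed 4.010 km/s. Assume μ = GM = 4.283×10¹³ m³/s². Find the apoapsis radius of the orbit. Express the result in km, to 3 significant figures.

r_p = 3.932×10⁶ m.
Specific energy ε = v²/2 − μ/r = -2.853×10⁶ J/kg, so a = −μ/(2ε) = 7.507×10⁶ m.
The apsides satisfy r_p + r_a = 2a, so the apoapsis radius is 2a − r_p = 1.108×10⁷ m = 11082 km.

apoapsis radius ≈ 11100 km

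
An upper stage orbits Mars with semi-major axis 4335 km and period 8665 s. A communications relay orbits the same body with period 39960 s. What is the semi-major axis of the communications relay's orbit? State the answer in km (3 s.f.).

Kepler's third law: a³ ∝ T², so a₂ = a₁ (T₂/T₁)^(2/3).
T₂/T₁ = 4.612, (T₂/T₁)^(2/3) = 2.771.
a₂ = 4335 × 2.771 = 12010 km.

a₂ ≈ 12000 km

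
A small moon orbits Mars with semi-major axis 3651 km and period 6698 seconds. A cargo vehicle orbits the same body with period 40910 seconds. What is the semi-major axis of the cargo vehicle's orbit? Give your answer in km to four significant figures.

Kepler's third law: a³ ∝ T², so a₂ = a₁ (T₂/T₁)^(2/3).
T₂/T₁ = 6.108, (T₂/T₁)^(2/3) = 3.341.
a₂ = 3651 × 3.341 = 12200 km.

a₂ ≈ 12200 km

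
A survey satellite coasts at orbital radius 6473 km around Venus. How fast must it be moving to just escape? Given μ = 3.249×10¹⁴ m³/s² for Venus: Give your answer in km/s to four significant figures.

r = 6473 km = 6.473×10⁶ m.
Escape speed v_esc = √(2μ/r) = √(2 × 3.249×10¹⁴ / 6.473×10⁶) = √(1.004×10⁸) = 10020 m/s.
= 10.02 km/s.

v_esc ≈ 10.02 km/s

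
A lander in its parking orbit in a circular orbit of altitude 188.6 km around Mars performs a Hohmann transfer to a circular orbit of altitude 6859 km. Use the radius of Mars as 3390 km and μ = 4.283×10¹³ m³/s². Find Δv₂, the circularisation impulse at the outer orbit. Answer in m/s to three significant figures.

Δv ≈ 574 m/s

r₁ = 3390 + 188.6 = 3578.6 km = 3.5786×10⁶ m.
r₂ = 3390 + 6859 = 10249 km = 1.0249×10⁷ m.
Transfer ellipse a_t = (r₁ + r₂)/2 = 6.914×10⁶ m.
At r₁: circular v_c1 = √(μ/r₁) = 3460 m/s; transfer-periapsis v_p = √[μ(2/r₁ − 1/a_t)] = 4212 m/s.
At r₂: circular v_c2 = √(μ/r₂) = 2044 m/s; transfer-apoapsis v_a = √[μ(2/r₂ − 1/a_t)] = 1471 m/s.
Δv₂ = v_c2 − v_a = 573.5 m/s.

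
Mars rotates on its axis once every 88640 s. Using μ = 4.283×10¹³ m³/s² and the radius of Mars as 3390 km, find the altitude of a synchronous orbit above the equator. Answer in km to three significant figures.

h_sync ≈ 17000 km

A synchronous orbit has period T, so by Kepler's third law a = (μT²/4π²)^(1/3).
μT²/4π² = 4.283×10¹³ × (8.864×10⁴)² / 39.48 = 8.524×10²¹ m³.
a = 2.043×10⁷ m = 20428 km.
Altitude h = a − R = 20428 − 3390 = 17038 km.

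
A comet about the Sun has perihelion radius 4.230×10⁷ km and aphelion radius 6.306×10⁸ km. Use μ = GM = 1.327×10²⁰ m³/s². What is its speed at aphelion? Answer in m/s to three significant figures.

Semi-major axis a = (r_p + r_a)/2 = 3.3645×10⁸ km = 3.364×10¹¹ m.
Vis-viva: v² = μ(2/r − 1/a) = 1.327×10²⁰ × (3.172×10⁻¹² − 2.972×10⁻¹²) = 2.646×10⁷ m²/s².
v = 5144 m/s.

v ≈ 5140 m/s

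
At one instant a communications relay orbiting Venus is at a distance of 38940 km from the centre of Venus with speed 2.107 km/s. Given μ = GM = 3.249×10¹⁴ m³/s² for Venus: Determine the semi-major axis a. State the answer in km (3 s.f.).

a ≈ 26500 km

r = 3.894×10⁷ m.
Vis-viva rearranged: 1/a = 2/r − v²/μ = 5.136×10⁻⁸ − 1.366×10⁻⁸ = 3.770×10⁻⁸ m⁻¹.
a = 2.653×10⁷ m = 26527 km.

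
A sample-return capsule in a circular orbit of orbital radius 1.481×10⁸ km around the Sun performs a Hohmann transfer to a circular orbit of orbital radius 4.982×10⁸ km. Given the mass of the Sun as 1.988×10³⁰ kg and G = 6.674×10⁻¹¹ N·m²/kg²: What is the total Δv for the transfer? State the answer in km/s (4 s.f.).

Δv_total ≈ 12.50 km/s

μ = GM = 6.674×10⁻¹¹ × 1.988×10³⁰ = 1.327×10²⁰ m³/s².
r₁ = 1.481×10⁸ km = 1.481×10¹¹ m.
r₂ = 4.982×10⁸ km = 4.982×10¹¹ m.
Transfer ellipse a_t = (r₁ + r₂)/2 = 3.232×10¹¹ m.
At r₁: circular v_c1 = √(μ/r₁) = 29930 m/s; transfer-perihelion v_p = √[μ(2/r₁ − 1/a_t)] = 37160 m/s.
Δv₁ = v_p − v_c1 = 7233 m/s.
At r₂: circular v_c2 = √(μ/r₂) = 16320 m/s; transfer-aphelion v_a = √[μ(2/r₂ − 1/a_t)] = 11050 m/s.
Δv₂ = v_c2 − v_a = 5271 m/s.
Total Δv = Δv₁ + Δv₂ = 12500 m/s = 12.50 km/s.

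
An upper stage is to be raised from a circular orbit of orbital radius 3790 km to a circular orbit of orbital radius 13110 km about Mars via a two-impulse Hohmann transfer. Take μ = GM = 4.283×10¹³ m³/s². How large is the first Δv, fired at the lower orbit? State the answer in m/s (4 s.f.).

r₁ = 3790 km = 3.790×10⁶ m.
r₂ = 13110 km = 1.311×10⁷ m.
Transfer ellipse a_t = (r₁ + r₂)/2 = 8.450×10⁶ m.
At r₁: circular v_c1 = √(μ/r₁) = 3362 m/s; transfer-periapsis v_p = √[μ(2/r₁ − 1/a_t)] = 4187 m/s.
Δv₁ = v_p − v_c1 = 825.6 m/s.

Δv ≈ 825.6 m/s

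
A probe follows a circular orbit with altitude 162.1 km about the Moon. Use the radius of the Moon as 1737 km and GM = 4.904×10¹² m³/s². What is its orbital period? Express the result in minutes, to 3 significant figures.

T ≈ 124 minutes

r = 1737 + 162.1 = 1899.1 km = 1.8991×10⁶ m.
Kepler's third law: T = 2π√(r³/μ) = 2π√((1.899×10⁶)³ / 4.904×10¹²).
r³/μ = 1.397×10⁶ s², so T = 2π × 1.182×10³ = 7.426×10³ s.
Converting: 7.426×10³ s ÷ 60.00 = 123.8 minutes.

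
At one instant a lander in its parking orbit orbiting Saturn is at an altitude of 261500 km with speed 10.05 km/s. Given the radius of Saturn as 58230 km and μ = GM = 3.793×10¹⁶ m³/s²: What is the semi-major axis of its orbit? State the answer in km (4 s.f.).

a ≈ 2.784×10⁵ km

r = 58230 + 261500 = 3.1973×10⁵ km = 3.197×10⁸ m.
Specific orbital energy ε = v²/2 − μ/r = (10050)²/2 − 3.793×10¹⁶/3.197×10⁸ = -6.813×10⁷ J/kg.
Since ε = −μ/(2a), a = −μ/(2ε) = 2.784×10⁸ m = 2.7836×10⁵ km.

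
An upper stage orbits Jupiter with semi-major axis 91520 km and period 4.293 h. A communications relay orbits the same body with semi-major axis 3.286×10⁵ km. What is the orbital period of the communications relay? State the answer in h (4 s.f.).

Kepler's third law: T² ∝ a³, so T₂ = T₁ (a₂/a₁)^(3/2).
a₂/a₁ = 3.590, (a₂/a₁)^(3/2) = 6.803.
T₂ = 4.293 × 6.803 = 29.21 h.

T₂ ≈ 29.21 h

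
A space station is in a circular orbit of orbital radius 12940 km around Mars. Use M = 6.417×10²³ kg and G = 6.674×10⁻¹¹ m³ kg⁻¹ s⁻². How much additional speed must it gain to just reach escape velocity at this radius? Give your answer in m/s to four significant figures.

μ = GM = 6.674×10⁻¹¹ × 6.417×10²³ = 4.283×10¹³ m³/s².
r = 12940 km = 1.294×10⁷ m.
Circular speed v_c = √(μ/r) = 1819 m/s.
Escape speed v_esc = √(2μ/r) = √2 × v_c = 2573 m/s.
Δv = v_esc − v_c = 753.6 m/s.

Δv ≈ 753.6 m/s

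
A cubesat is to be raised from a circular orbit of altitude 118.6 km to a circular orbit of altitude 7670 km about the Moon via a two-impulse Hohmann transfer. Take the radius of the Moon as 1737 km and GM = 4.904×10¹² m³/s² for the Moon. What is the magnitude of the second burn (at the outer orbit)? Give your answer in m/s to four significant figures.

r₁ = 1737 + 118.6 = 1855.6 km = 1.8556×10⁶ m.
r₂ = 1737 + 7670 = 9407.0 km = 9.4070×10⁶ m.
Transfer ellipse a_t = (r₁ + r₂)/2 = 5.631×10⁶ m.
At r₁: circular v_c1 = √(μ/r₁) = 1626 m/s; transfer-perilune v_p = √[μ(2/r₁ − 1/a_t)] = 2101 m/s.
At r₂: circular v_c2 = √(μ/r₂) = 722.0 m/s; transfer-apolune v_a = √[μ(2/r₂ − 1/a_t)] = 414.5 m/s.
Δv₂ = v_c2 − v_a = 307.6 m/s.

Δv ≈ 307.6 m/s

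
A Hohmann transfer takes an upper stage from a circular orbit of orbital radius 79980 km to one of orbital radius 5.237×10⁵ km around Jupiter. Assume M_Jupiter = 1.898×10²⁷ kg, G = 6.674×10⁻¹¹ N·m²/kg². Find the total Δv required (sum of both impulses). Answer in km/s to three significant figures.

μ = GM = 6.674×10⁻¹¹ × 1.898×10²⁷ = 1.267×10¹⁷ m³/s².
r₁ = 79980 km = 7.998×10⁷ m.
r₂ = 5.237×10⁵ km = 5.237×10⁸ m.
Transfer ellipse a_t = (r₁ + r₂)/2 = 3.018×10⁸ m.
At r₁: circular v_c1 = √(μ/r₁) = 39800 m/s; transfer-perijove v_p = √[μ(2/r₁ − 1/a_t)] = 52420 m/s.
Δv₁ = v_p − v_c1 = 12620 m/s.
At r₂: circular v_c2 = √(μ/r₂) = 15550 m/s; transfer-apojove v_a = √[μ(2/r₂ − 1/a_t)] = 8006 m/s.
Δv₂ = v_c2 − v_a = 7547 m/s.
Total Δv = Δv₁ + Δv₂ = 20170 m/s = 20.17 km/s.

Δv_total ≈ 20.2 km/s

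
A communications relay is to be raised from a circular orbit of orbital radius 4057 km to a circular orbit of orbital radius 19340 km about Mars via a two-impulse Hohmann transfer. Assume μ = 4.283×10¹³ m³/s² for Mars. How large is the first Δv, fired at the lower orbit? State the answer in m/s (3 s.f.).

r₁ = 4057 km = 4.057×10⁶ m.
r₂ = 19340 km = 1.934×10⁷ m.
Transfer ellipse a_t = (r₁ + r₂)/2 = 1.170×10⁷ m.
At r₁: circular v_c1 = √(μ/r₁) = 3249 m/s; transfer-periapsis v_p = √[μ(2/r₁ − 1/a_t)] = 4178 m/s.
Δv₁ = v_p − v_c1 = 928.5 m/s.

Δv ≈ 929 m/s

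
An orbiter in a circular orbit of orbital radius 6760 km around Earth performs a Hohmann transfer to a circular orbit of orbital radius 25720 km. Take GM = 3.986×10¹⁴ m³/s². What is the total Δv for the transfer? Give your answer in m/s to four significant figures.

r₁ = 6760 km = 6.760×10⁶ m.
r₂ = 25720 km = 2.572×10⁷ m.
Transfer ellipse a_t = (r₁ + r₂)/2 = 1.624×10⁷ m.
At r₁: circular v_c1 = √(μ/r₁) = 7679 m/s; transfer-perigee v_p = √[μ(2/r₁ − 1/a_t)] = 9664 m/s.
Δv₁ = v_p − v_c1 = 1985 m/s.
At r₂: circular v_c2 = √(μ/r₂) = 3937 m/s; transfer-apogee v_a = √[μ(2/r₂ − 1/a_t)] = 2540 m/s.
Δv₂ = v_c2 − v_a = 1397 m/s.
Total Δv = Δv₁ + Δv₂ = 3382 m/s.

Δv_total ≈ 3382 m/s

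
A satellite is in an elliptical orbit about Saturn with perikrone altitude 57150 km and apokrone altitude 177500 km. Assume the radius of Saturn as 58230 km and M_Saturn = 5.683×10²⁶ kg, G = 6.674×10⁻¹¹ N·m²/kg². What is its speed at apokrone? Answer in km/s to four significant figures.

μ = GM = 6.674×10⁻¹¹ × 5.683×10²⁶ = 3.793×10¹⁶ m³/s².
r_p = 58230 + 57150 = 115380 km = 1.1538×10⁸ m.
r_a = 58230 + 177500 = 235730 km = 2.3573×10⁸ m.
Semi-major axis a = (r_p + r_a)/2 = 1.7556×10⁵ km = 1.756×10⁸ m.
Vis-viva: v² = μ(2/r − 1/a) = 3.793×10¹⁶ × (8.484×10⁻⁹ − 5.696×10⁻⁹) = 1.057×10⁸ m²/s².
v = 10280 m/s = 10.28 km/s.

v ≈ 10.28 km/s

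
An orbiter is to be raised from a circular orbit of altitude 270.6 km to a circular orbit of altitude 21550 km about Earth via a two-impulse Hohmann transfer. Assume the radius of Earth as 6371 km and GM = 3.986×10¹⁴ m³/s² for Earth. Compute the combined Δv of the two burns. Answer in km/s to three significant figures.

Δv_total ≈ 3.54 km/s

r₁ = 6371 + 270.6 = 6641.6 km = 6.6416×10⁶ m.
r₂ = 6371 + 21550 = 27921 km = 2.7921×10⁷ m.
Transfer ellipse a_t = (r₁ + r₂)/2 = 1.728×10⁷ m.
At r₁: circular v_c1 = √(μ/r₁) = 7747 m/s; transfer-perigee v_p = √[μ(2/r₁ − 1/a_t)] = 9847 m/s.
Δv₁ = v_p − v_c1 = 2100 m/s.
At r₂: circular v_c2 = √(μ/r₂) = 3778 m/s; transfer-apogee v_a = √[μ(2/r₂ − 1/a_t)] = 2342 m/s.
Δv₂ = v_c2 − v_a = 1436 m/s.
Total Δv = Δv₁ + Δv₂ = 3536 m/s = 3.536 km/s.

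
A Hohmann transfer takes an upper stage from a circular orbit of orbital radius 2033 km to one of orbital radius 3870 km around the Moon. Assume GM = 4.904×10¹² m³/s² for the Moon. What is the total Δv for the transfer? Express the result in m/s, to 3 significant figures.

r₁ = 2033 km = 2.033×10⁶ m.
r₂ = 3870 km = 3.870×10⁶ m.
Transfer ellipse a_t = (r₁ + r₂)/2 = 2.952×10⁶ m.
At r₁: circular v_c1 = √(μ/r₁) = 1553 m/s; transfer-perilune v_p = √[μ(2/r₁ − 1/a_t)] = 1778 m/s.
Δv₁ = v_p − v_c1 = 225.3 m/s.
At r₂: circular v_c2 = √(μ/r₂) = 1126 m/s; transfer-apolune v_a = √[μ(2/r₂ − 1/a_t)] = 934.3 m/s.
Δv₂ = v_c2 − v_a = 191.4 m/s.
Total Δv = Δv₁ + Δv₂ = 416.8 m/s.

Δv_total ≈ 417 m/s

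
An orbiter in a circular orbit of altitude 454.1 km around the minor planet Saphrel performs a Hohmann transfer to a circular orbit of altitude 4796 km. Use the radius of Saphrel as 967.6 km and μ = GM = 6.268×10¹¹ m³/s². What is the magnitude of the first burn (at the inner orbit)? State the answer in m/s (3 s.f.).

Δv ≈ 177 m/s

r₁ = 967.6 + 454.1 = 1421.7 km = 1.4217×10⁶ m.
r₂ = 967.6 + 4796 = 5763.6 km = 5.7636×10⁶ m.
Transfer ellipse a_t = (r₁ + r₂)/2 = 3.593×10⁶ m.
At r₁: circular v_c1 = √(μ/r₁) = 664.0 m/s; transfer-periapsis v_p = √[μ(2/r₁ − 1/a_t)] = 841.0 m/s.
Δv₁ = v_p − v_c1 = 177.0 m/s.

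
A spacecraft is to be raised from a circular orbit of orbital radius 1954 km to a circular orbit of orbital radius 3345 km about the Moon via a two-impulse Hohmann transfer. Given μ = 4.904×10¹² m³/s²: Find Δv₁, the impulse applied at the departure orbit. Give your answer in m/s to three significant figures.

Δv ≈ 196 m/s

r₁ = 1954 km = 1.954×10⁶ m.
r₂ = 3345 km = 3.345×10⁶ m.
Transfer ellipse a_t = (r₁ + r₂)/2 = 2.650×10⁶ m.
At r₁: circular v_c1 = √(μ/r₁) = 1584 m/s; transfer-perilune v_p = √[μ(2/r₁ − 1/a_t)] = 1780 m/s.
Δv₁ = v_p − v_c1 = 195.8 m/s.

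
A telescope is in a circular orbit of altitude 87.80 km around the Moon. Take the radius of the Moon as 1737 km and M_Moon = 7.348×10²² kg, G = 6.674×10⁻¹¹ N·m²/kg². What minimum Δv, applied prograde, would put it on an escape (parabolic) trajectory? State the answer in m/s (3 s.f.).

Δv ≈ 679 m/s

μ = GM = 6.674×10⁻¹¹ × 7.348×10²² = 4.904×10¹² m³/s².
r = 1737 + 87.80 = 1824.8 km = 1.8248×10⁶ m.
Circular speed v_c = √(μ/r) = 1639 m/s.
Escape speed v_esc = √(2μ/r) = √2 × v_c = 2318 m/s.
Δv = v_esc − v_c = 679.0 m/s.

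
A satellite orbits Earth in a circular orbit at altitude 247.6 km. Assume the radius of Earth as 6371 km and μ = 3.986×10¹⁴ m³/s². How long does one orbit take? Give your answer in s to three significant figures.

r = 6371 + 247.6 = 6618.6 km = 6.6186×10⁶ m.
Kepler's third law: T = 2π√(r³/μ) = 2π√((6.619×10⁶)³ / 3.986×10¹⁴).
r³/μ = 7.274×10⁵ s², so T = 2π × 8.529×10² = 5.359×10³ s.

T ≈ 5360 s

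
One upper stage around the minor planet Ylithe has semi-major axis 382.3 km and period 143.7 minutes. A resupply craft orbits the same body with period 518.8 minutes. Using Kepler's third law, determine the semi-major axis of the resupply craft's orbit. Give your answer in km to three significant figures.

a₂ ≈ 900 km

Kepler's third law: a³ ∝ T², so a₂ = a₁ (T₂/T₁)^(2/3).
T₂/T₁ = 3.610, (T₂/T₁)^(2/3) = 2.353.
a₂ = 382.3 × 2.353 = 899.7 km.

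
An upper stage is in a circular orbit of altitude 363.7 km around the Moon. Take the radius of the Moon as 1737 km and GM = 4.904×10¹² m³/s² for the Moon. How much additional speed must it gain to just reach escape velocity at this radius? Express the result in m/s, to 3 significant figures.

Δv ≈ 633 m/s

r = 1737 + 363.7 = 2100.7 km = 2.1007×10⁶ m.
Circular speed v_c = √(μ/r) = 1528 m/s.
Escape speed v_esc = √(2μ/r) = √2 × v_c = 2161 m/s.
Δv = v_esc − v_c = 632.9 m/s.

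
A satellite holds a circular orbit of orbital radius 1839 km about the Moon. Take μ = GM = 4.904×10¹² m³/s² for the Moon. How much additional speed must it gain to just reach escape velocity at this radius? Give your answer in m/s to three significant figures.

r = 1839 km = 1.839×10⁶ m.
Circular speed v_c = √(μ/r) = 1633 m/s.
Escape speed v_esc = √(2μ/r) = √2 × v_c = 2309 m/s.
Δv = v_esc − v_c = 676.4 m/s.

Δv ≈ 676 m/s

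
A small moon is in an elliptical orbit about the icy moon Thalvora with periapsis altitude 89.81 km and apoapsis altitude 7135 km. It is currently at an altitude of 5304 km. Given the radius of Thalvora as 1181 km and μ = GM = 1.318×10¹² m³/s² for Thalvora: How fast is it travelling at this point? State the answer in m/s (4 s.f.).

v ≈ 362.7 m/s

r_p = 1181 + 89.81 = 1270.8 km = 1.2708×10⁶ m.
r_a = 1181 + 7135 = 8316.0 km = 8.3160×10⁶ m.
r = 1181 + 5304 = 6485.0 km = 6.485×10⁶ m.
Semi-major axis a = (r_p + r_a)/2 = 4793.4 km = 4.793×10⁶ m.
Vis-viva: v² = μ(2/r − 1/a) = 1.318×10¹² × (3.084×10⁻⁷ − 2.086×10⁻⁷) = 1.315×10⁵ m²/s².
v = 362.7 m/s.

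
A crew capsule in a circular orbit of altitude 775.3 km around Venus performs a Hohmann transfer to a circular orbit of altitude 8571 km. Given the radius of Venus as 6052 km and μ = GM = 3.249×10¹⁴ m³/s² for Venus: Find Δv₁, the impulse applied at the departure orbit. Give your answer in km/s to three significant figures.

Δv ≈ 1.16 km/s

r₁ = 6052 + 775.3 = 6827.3 km = 6.8273×10⁶ m.
r₂ = 6052 + 8571 = 14623 km = 1.4623×10⁷ m.
Transfer ellipse a_t = (r₁ + r₂)/2 = 1.073×10⁷ m.
At r₁: circular v_c1 = √(μ/r₁) = 6898 m/s; transfer-periapsis v_p = √[μ(2/r₁ − 1/a_t)] = 8055 m/s.
Δv₁ = v_p − v_c1 = 1157 m/s.
= 1.157 km/s.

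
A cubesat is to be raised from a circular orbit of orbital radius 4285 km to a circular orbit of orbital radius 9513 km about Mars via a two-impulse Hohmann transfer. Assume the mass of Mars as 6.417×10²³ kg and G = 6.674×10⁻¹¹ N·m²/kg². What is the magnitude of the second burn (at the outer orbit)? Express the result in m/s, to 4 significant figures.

Δv ≈ 449.6 m/s

μ = GM = 6.674×10⁻¹¹ × 6.417×10²³ = 4.283×10¹³ m³/s².
r₁ = 4285 km = 4.285×10⁶ m.
r₂ = 9513 km = 9.513×10⁶ m.
Transfer ellipse a_t = (r₁ + r₂)/2 = 6.899×10⁶ m.
At r₁: circular v_c1 = √(μ/r₁) = 3161 m/s; transfer-periapsis v_p = √[μ(2/r₁ − 1/a_t)] = 3712 m/s.
At r₂: circular v_c2 = √(μ/r₂) = 2122 m/s; transfer-apoapsis v_a = √[μ(2/r₂ − 1/a_t)] = 1672 m/s.
Δv₂ = v_c2 − v_a = 449.6 m/s.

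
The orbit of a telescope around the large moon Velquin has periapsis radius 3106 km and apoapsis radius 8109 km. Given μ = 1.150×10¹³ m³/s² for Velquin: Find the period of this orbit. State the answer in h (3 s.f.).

T ≈ 6.83 h

Semi-major axis a = (r_p + r_a)/2 = (3106.0 + 8109.0)/2 = 5607.5 km = 5.608×10⁶ m.
By Kepler's third law T = 2π√(a³/μ) = 2π × 3.916×10³ = 2.460×10⁴ s.
= 6.834 h.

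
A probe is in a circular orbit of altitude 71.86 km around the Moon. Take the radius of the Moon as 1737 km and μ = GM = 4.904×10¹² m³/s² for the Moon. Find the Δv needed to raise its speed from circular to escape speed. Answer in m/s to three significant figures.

Δv ≈ 682 m/s

r = 1737 + 71.86 = 1808.9 km = 1.8089×10⁶ m.
Circular speed v_c = √(μ/r) = 1647 m/s.
Escape speed v_esc = √(2μ/r) = √2 × v_c = 2329 m/s.
Δv = v_esc − v_c = 682.0 m/s.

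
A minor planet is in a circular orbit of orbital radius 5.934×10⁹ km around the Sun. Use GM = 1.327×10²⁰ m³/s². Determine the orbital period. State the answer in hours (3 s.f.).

r = 5.934×10⁹ km = 5.934×10¹² m.
Kepler's third law: T = 2π√(r³/μ) = 2π√((5.934×10¹²)³ / 1.327×10²⁰).
r³/μ = 1.575×10¹⁸ s², so T = 2π × 1.255×10⁹ = 7.884×10⁹ s.
Converting: 7.884×10⁹ s ÷ 3600 = 2.190×10⁶ hours.

T ≈ 2190000 hours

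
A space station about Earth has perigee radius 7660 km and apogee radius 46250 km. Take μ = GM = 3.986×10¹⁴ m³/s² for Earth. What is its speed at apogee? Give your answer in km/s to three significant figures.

Semi-major axis a = (r_p + r_a)/2 = 26955 km = 2.696×10⁷ m.
Vis-viva: v² = μ(2/r − 1/a) = 3.986×10¹⁴ × (4.324×10⁻⁸ − 3.710×10⁻⁸) = 2.449×10⁶ m²/s².
v = 1565 m/s = 1.565 km/s.

v ≈ 1.56 km/s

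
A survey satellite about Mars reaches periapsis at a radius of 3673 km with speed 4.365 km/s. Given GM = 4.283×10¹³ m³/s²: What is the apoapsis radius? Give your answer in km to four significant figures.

r_p = 3.673×10⁶ m.
Specific energy ε = v²/2 − μ/r = -2.134×10⁶ J/kg, so a = −μ/(2ε) = 1.003×10⁷ m.
The apsides satisfy r_p + r_a = 2a, so the apoapsis radius is 2a − r_p = 1.640×10⁷ m = 16396 km.

apoapsis radius ≈ 16400 km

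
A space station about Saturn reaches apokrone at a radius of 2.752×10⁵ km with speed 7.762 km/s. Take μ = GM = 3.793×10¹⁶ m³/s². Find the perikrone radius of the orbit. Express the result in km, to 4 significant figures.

r_a = 2.752×10⁸ m.
Specific energy ε = v²/2 − μ/r = -1.077×10⁸ J/kg, so a = −μ/(2ε) = 1.761×10⁸ m.
The apsides satisfy r_p + r_a = 2a, so the perikrone radius is 2a − r_a = 7.697×10⁷ m = 76973 km.

perikrone radius ≈ 76970 km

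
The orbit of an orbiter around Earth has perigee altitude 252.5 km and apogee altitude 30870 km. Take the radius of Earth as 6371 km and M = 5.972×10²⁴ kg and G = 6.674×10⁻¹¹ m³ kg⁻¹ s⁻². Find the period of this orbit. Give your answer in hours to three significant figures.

T ≈ 8.98 hours

μ = GM = 6.674×10⁻¹¹ × 5.972×10²⁴ = 3.986×10¹⁴ m³/s².
r_p = 6371 + 252.5 = 6623.5 km = 6.6235×10⁶ m.
r_a = 6371 + 30870 = 37241 km = 3.7241×10⁷ m.
Semi-major axis a = (r_p + r_a)/2 = (6623.5 + 37241)/2 = 21932 km = 2.193×10⁷ m.
By Kepler's third law T = 2π√(a³/μ) = 2π × 5.145×10³ = 3.233×10⁴ s.
= 8.979 hours.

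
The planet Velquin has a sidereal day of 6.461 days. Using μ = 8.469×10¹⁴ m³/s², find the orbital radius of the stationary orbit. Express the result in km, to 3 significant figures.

T = 6.461 days = 5.582×10⁵ s.
A synchronous orbit has period T, so by Kepler's third law a = (μT²/4π²)^(1/3).
μT²/4π² = 8.469×10¹⁴ × (5.582×10⁵)² / 39.48 = 6.685×10²⁴ m³.
a = 1.884×10⁸ m = 1.8838×10⁵ km.

r_sync ≈ 1.88×10⁵ km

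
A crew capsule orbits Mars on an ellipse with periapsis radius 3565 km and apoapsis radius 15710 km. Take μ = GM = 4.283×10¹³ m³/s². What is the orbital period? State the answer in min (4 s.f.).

Semi-major axis a = (r_p + r_a)/2 = (3565.0 + 15710)/2 = 9637.5 km = 9.638×10⁶ m.
By Kepler's third law T = 2π√(a³/μ) = 2π × 4.572×10³ = 2.872×10⁴ s.
= 478.7 min.

T ≈ 478.7 min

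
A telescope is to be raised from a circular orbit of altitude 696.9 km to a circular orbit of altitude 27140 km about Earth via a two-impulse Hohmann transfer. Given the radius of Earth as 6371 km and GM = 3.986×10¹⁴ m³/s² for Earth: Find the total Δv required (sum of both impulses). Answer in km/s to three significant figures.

Δv_total ≈ 3.55 km/s

r₁ = 6371 + 696.9 = 7067.9 km = 7.0679×10⁶ m.
r₂ = 6371 + 27140 = 33511 km = 3.3511×10⁷ m.
Transfer ellipse a_t = (r₁ + r₂)/2 = 2.029×10⁷ m.
At r₁: circular v_c1 = √(μ/r₁) = 7510 m/s; transfer-perigee v_p = √[μ(2/r₁ − 1/a_t)] = 9651 m/s.
Δv₁ = v_p − v_c1 = 2142 m/s.
At r₂: circular v_c2 = √(μ/r₂) = 3449 m/s; transfer-apogee v_a = √[μ(2/r₂ − 1/a_t)] = 2036 m/s.
Δv₂ = v_c2 − v_a = 1413 m/s.
Total Δv = Δv₁ + Δv₂ = 3555 m/s = 3.555 km/s.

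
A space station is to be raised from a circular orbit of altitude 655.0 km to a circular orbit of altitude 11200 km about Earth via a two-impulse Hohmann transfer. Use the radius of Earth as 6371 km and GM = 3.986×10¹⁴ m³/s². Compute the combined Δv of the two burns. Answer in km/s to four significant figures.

Δv_total ≈ 2.634 km/s

r₁ = 6371 + 655.0 = 7026.0 km = 7.0260×10⁶ m.
r₂ = 6371 + 11200 = 17571 km = 1.7571×10⁷ m.
Transfer ellipse a_t = (r₁ + r₂)/2 = 1.230×10⁷ m.
At r₁: circular v_c1 = √(μ/r₁) = 7532 m/s; transfer-perigee v_p = √[μ(2/r₁ − 1/a_t)] = 9003 m/s.
Δv₁ = v_p − v_c1 = 1471 m/s.
At r₂: circular v_c2 = √(μ/r₂) = 4763 m/s; transfer-apogee v_a = √[μ(2/r₂ − 1/a_t)] = 3600 m/s.
Δv₂ = v_c2 − v_a = 1163 m/s.
Total Δv = Δv₁ + Δv₂ = 2634 m/s = 2.634 km/s.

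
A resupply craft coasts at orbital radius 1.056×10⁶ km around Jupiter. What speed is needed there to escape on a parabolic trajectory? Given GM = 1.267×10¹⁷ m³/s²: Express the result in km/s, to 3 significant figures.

r = 1.056×10⁶ km = 1.056×10⁹ m.
Escape speed v_esc = √(2μ/r) = √(2 × 1.267×10¹⁷ / 1.056×10⁹) = √(2.400×10⁸) = 15490 m/s.
= 15.49 km/s.

v_esc ≈ 15.5 km/s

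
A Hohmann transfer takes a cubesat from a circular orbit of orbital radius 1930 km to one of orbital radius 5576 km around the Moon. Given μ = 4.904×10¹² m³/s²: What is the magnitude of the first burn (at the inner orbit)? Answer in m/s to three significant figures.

Δv ≈ 349 m/s

r₁ = 1930 km = 1.930×10⁶ m.
r₂ = 5576 km = 5.576×10⁶ m.
Transfer ellipse a_t = (r₁ + r₂)/2 = 3.753×10⁶ m.
At r₁: circular v_c1 = √(μ/r₁) = 1594 m/s; transfer-perilune v_p = √[μ(2/r₁ − 1/a_t)] = 1943 m/s.
Δv₁ = v_p − v_c1 = 349.0 m/s.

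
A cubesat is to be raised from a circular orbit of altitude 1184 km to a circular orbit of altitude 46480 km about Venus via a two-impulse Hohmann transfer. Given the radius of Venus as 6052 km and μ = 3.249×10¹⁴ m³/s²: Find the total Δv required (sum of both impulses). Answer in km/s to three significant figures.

r₁ = 6052 + 1184 = 7236.0 km = 7.2360×10⁶ m.
r₂ = 6052 + 46480 = 52532 km = 5.2532×10⁷ m.
Transfer ellipse a_t = (r₁ + r₂)/2 = 2.988×10⁷ m.
At r₁: circular v_c1 = √(μ/r₁) = 6701 m/s; transfer-periapsis v_p = √[μ(2/r₁ − 1/a_t)] = 8884 m/s.
Δv₁ = v_p − v_c1 = 2183 m/s.
At r₂: circular v_c2 = √(μ/r₂) = 2487 m/s; transfer-apoapsis v_a = √[μ(2/r₂ − 1/a_t)] = 1224 m/s.
Δv₂ = v_c2 − v_a = 1263 m/s.
Total Δv = Δv₁ + Δv₂ = 3447 m/s = 3.447 km/s.

Δv_total ≈ 3.45 km/s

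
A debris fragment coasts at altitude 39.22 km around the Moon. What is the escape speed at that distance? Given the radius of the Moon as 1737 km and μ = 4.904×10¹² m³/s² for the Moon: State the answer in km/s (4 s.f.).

v_esc ≈ 2.350 km/s

r = 1737 + 39.22 = 1776.2 km = 1.7762×10⁶ m.
Escape speed v_esc = √(2μ/r) = √(2 × 4.904×10¹² / 1.776×10⁶) = √(5.522×10⁶) = 2350 m/s.
= 2.350 km/s.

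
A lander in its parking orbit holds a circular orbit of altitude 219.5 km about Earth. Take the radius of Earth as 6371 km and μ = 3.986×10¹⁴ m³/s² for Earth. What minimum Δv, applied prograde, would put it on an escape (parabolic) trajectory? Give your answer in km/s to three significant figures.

Δv ≈ 3.22 km/s

r = 6371 + 219.5 = 6590.5 km = 6.5905×10⁶ m.
Circular speed v_c = √(μ/r) = 7777 m/s.
Escape speed v_esc = √(2μ/r) = √2 × v_c = 11000 m/s.
Δv = v_esc − v_c = 3221 m/s = 3.221 km/s.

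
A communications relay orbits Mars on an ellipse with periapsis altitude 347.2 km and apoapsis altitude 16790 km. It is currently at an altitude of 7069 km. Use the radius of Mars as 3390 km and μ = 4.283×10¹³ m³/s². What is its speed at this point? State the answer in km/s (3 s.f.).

r_p = 3390 + 347.2 = 3737.2 km = 3.7372×10⁶ m.
r_a = 3390 + 16790 = 20180 km = 2.0180×10⁷ m.
r = 3390 + 7069 = 10459 km = 1.046×10⁷ m.
Semi-major axis a = (r_p + r_a)/2 = 11959 km = 1.196×10⁷ m.
Vis-viva: v² = μ(2/r − 1/a) = 4.283×10¹³ × (1.912×10⁻⁷ − 8.362×10⁻⁸) = 4.609×10⁶ m²/s².
v = 2147 m/s = 2.147 km/s.

v ≈ 2.15 km/s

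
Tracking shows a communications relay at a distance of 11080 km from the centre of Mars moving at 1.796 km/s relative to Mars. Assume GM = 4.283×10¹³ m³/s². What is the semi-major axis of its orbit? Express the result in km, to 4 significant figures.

r = 1.108×10⁷ m.
Vis-viva rearranged: 1/a = 2/r − v²/μ = 1.805×10⁻⁷ − 7.531×10⁻⁸ = 1.052×10⁻⁷ m⁻¹.
a = 9.506×10⁶ m = 9506.3 km.

a ≈ 9506 km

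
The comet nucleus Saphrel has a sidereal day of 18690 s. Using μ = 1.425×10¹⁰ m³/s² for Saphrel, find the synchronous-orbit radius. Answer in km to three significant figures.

r_sync ≈ 501 km

A synchronous orbit has period T, so by Kepler's third law a = (μT²/4π²)^(1/3).
μT²/4π² = 1.425×10¹⁰ × (1.869×10⁴)² / 39.48 = 1.261×10¹⁷ m³.
a = 5.014×10⁵ m = 501.45 km.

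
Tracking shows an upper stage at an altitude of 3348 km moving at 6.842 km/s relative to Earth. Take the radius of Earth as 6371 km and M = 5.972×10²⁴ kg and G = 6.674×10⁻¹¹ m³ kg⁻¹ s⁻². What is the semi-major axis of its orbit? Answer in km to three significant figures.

a ≈ 11300 km

μ = GM = 6.674×10⁻¹¹ × 5.972×10²⁴ = 3.986×10¹⁴ m³/s².
r = 6371 + 3348 = 9719.0 km = 9.719×10⁶ m.
Vis-viva rearranged: 1/a = 2/r − v²/μ = 2.058×10⁻⁷ − 1.175×10⁻⁷ = 8.833×10⁻⁸ m⁻¹.
a = 1.132×10⁷ m = 11321 km.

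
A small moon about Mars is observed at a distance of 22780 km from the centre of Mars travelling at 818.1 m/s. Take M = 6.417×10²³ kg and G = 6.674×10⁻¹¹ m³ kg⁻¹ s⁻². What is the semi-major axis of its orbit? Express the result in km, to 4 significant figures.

a ≈ 13860 km

μ = GM = 6.674×10⁻¹¹ × 6.417×10²³ = 4.283×10¹³ m³/s².
r = 2.278×10⁷ m.
Specific orbital energy ε = v²/2 − μ/r = (818.1)²/2 − 4.283×10¹³/2.278×10⁷ = -1.545×10⁶ J/kg.
Since ε = −μ/(2a), a = −μ/(2ε) = 1.386×10⁷ m = 13856 km.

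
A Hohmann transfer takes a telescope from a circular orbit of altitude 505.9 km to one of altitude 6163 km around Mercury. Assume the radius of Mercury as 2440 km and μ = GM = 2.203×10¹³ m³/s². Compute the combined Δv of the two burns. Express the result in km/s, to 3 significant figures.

Δv_total ≈ 1.06 km/s

r₁ = 2440 + 505.9 = 2945.9 km = 2.9459×10⁶ m.
r₂ = 2440 + 6163 = 8603.0 km = 8.6030×10⁶ m.
Transfer ellipse a_t = (r₁ + r₂)/2 = 5.774×10⁶ m.
At r₁: circular v_c1 = √(μ/r₁) = 2735 m/s; transfer-periherm v_p = √[μ(2/r₁ − 1/a_t)] = 3338 m/s.
Δv₁ = v_p − v_c1 = 603.2 m/s.
At r₂: circular v_c2 = √(μ/r₂) = 1600 m/s; transfer-apoherm v_a = √[μ(2/r₂ − 1/a_t)] = 1143 m/s.
Δv₂ = v_c2 − v_a = 457.3 m/s.
Total Δv = Δv₁ + Δv₂ = 1060 m/s = 1.060 km/s.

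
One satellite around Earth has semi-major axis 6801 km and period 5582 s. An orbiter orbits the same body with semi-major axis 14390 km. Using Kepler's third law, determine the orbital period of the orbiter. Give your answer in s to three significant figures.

Kepler's third law: T² ∝ a³, so T₂ = T₁ (a₂/a₁)^(3/2).
a₂/a₁ = 2.116, (a₂/a₁)^(3/2) = 3.078.
T₂ = 5582 × 3.078 = 17180 s.

T₂ ≈ 17200 s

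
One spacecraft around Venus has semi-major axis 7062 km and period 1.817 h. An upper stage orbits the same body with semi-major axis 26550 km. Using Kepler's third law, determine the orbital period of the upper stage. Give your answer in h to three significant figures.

Kepler's third law: T² ∝ a³, so T₂ = T₁ (a₂/a₁)^(3/2).
a₂/a₁ = 3.760, (a₂/a₁)^(3/2) = 7.290.
T₂ = 1.817 × 7.290 = 13.25 h.

T₂ ≈ 13.2 h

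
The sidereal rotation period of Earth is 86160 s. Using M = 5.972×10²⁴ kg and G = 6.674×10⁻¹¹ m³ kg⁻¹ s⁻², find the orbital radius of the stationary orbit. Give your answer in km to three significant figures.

r_sync ≈ 42200 km

μ = GM = 6.674×10⁻¹¹ × 5.972×10²⁴ = 3.986×10¹⁴ m³/s².
A synchronous orbit has period T, so by Kepler's third law a = (μT²/4π²)^(1/3).
μT²/4π² = 3.986×10¹⁴ × (8.616×10⁴)² / 39.48 = 7.495×10²² m³.
a = 4.216×10⁷ m = 42162 km.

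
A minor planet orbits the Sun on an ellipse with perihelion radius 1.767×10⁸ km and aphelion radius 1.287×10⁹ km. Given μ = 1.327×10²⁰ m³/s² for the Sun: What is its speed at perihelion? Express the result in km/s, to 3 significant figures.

v ≈ 36.3 km/s

Semi-major axis a = (r_p + r_a)/2 = 7.3185×10⁸ km = 7.318×10¹¹ m.
Vis-viva: v² = μ(2/r − 1/a) = 1.327×10²⁰ × (1.132×10⁻¹¹ − 1.366×10⁻¹²) = 1.321×10⁹ m²/s².
v = 36340 m/s = 36.34 km/s.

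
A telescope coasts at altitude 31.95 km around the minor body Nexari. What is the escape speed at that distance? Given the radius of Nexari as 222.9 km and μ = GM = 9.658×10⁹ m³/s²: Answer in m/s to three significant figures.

v_esc ≈ 275 m/s

r = 222.9 + 31.95 = 254.85 km = 2.5485×10⁵ m.
Escape speed v_esc = √(2μ/r) = √(2 × 9.658×10⁹ / 2.548×10⁵) = √(7.579×10⁴) = 275.3 m/s.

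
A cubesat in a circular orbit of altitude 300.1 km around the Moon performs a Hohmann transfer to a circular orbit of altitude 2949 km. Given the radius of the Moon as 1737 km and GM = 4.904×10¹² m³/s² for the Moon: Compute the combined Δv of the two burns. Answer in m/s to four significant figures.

r₁ = 1737 + 300.1 = 2037.1 km = 2.0371×10⁶ m.
r₂ = 1737 + 2949 = 4686.0 km = 4.6860×10⁶ m.
Transfer ellipse a_t = (r₁ + r₂)/2 = 3.362×10⁶ m.
At r₁: circular v_c1 = √(μ/r₁) = 1552 m/s; transfer-perilune v_p = √[μ(2/r₁ − 1/a_t)] = 1832 m/s.
Δv₁ = v_p − v_c1 = 280.3 m/s.
At r₂: circular v_c2 = √(μ/r₂) = 1023 m/s; transfer-apolune v_a = √[μ(2/r₂ − 1/a_t)] = 796.4 m/s.
Δv₂ = v_c2 − v_a = 226.6 m/s.
Total Δv = Δv₁ + Δv₂ = 507.0 m/s.

Δv_total ≈ 507.0 m/s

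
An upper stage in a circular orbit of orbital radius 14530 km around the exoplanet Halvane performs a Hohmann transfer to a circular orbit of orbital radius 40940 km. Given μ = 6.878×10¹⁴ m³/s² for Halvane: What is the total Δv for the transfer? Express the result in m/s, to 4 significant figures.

Δv_total ≈ 2611 m/s

r₁ = 14530 km = 1.453×10⁷ m.
r₂ = 40940 km = 4.094×10⁷ m.
Transfer ellipse a_t = (r₁ + r₂)/2 = 2.774×10⁷ m.
At r₁: circular v_c1 = √(μ/r₁) = 6880 m/s; transfer-periapsis v_p = √[μ(2/r₁ − 1/a_t)] = 8359 m/s.
Δv₁ = v_p − v_c1 = 1479 m/s.
At r₂: circular v_c2 = √(μ/r₂) = 4099 m/s; transfer-apoapsis v_a = √[μ(2/r₂ − 1/a_t)] = 2967 m/s.
Δv₂ = v_c2 − v_a = 1132 m/s.
Total Δv = Δv₁ + Δv₂ = 2611 m/s.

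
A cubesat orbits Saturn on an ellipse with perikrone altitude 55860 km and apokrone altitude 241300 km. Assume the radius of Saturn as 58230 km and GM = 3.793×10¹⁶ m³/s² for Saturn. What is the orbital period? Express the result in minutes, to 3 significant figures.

T ≈ 1600 minutes

r_p = 58230 + 55860 = 114090 km = 1.1409×10⁸ m.
r_a = 58230 + 241300 = 299530 km = 2.9953×10⁸ m.
Semi-major axis a = (r_p + r_a)/2 = (1.1409×10⁵ + 2.9953×10⁵)/2 = 2.0681×10⁵ km = 2.068×10⁸ m.
By Kepler's third law T = 2π√(a³/μ) = 2π × 1.527×10⁴ = 9.595×10⁴ s.
= 1599 minutes.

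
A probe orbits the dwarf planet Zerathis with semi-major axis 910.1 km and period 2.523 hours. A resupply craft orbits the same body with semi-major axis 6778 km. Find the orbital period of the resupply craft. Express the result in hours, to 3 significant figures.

T₂ ≈ 51.3 hours

Kepler's third law: T² ∝ a³, so T₂ = T₁ (a₂/a₁)^(3/2).
a₂/a₁ = 7.448, (a₂/a₁)^(3/2) = 20.32.
T₂ = 2.523 × 20.32 = 51.28 hours.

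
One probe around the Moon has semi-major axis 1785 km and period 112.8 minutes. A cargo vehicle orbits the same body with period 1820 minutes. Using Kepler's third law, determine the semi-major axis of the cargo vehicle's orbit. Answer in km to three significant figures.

a₂ ≈ 11400 km

Kepler's third law: a³ ∝ T², so a₂ = a₁ (T₂/T₁)^(2/3).
T₂/T₁ = 16.13, (T₂/T₁)^(2/3) = 6.385.
a₂ = 1785 × 6.385 = 11400 km.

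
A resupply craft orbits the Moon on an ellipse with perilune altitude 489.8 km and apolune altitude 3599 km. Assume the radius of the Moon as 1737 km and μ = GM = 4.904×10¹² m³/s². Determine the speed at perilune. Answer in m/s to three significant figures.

v ≈ 1760 m/s

r_p = 1737 + 489.8 = 2226.8 km = 2.2268×10⁶ m.
r_a = 1737 + 3599 = 5336.0 km = 5.3360×10⁶ m.
Semi-major axis a = (r_p + r_a)/2 = 3781.4 km = 3.781×10⁶ m.
Vis-viva: v² = μ(2/r − 1/a) = 4.904×10¹² × (8.981×10⁻⁷ − 2.645×10⁻⁷) = 3.108×10⁶ m²/s².
v = 1763 m/s.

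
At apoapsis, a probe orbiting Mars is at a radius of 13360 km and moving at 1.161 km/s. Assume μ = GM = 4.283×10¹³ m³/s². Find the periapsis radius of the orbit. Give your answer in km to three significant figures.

periapsis radius ≈ 3560 km

r_a = 1.336×10⁷ m.
Specific energy ε = v²/2 − μ/r = -2.532×10⁶ J/kg, so a = −μ/(2ε) = 8.458×10⁶ m.
The apsides satisfy r_p + r_a = 2a, so the periapsis radius is 2a − r_a = 3.556×10⁶ m = 3556.3 km.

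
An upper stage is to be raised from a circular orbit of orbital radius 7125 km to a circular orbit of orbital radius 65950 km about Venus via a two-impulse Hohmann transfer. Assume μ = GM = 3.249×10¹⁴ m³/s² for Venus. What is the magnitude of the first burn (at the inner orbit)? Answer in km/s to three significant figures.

Δv ≈ 2.32 km/s

r₁ = 7125 km = 7.125×10⁶ m.
r₂ = 65950 km = 6.595×10⁷ m.
Transfer ellipse a_t = (r₁ + r₂)/2 = 3.654×10⁷ m.
At r₁: circular v_c1 = √(μ/r₁) = 6753 m/s; transfer-periapsis v_p = √[μ(2/r₁ − 1/a_t)] = 9072 m/s.
Δv₁ = v_p − v_c1 = 2320 m/s.
= 2.320 km/s.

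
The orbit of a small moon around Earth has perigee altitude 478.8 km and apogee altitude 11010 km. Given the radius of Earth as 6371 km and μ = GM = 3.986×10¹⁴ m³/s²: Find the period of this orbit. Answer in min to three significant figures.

T ≈ 221 min

r_p = 6371 + 478.8 = 6849.8 km = 6.8498×10⁶ m.
r_a = 6371 + 11010 = 17381 km = 1.7381×10⁷ m.
Semi-major axis a = (r_p + r_a)/2 = (6849.8 + 17381)/2 = 12115 km = 1.212×10⁷ m.
By Kepler's third law T = 2π√(a³/μ) = 2π × 2.112×10³ = 1.327×10⁴ s.
= 221.2 min.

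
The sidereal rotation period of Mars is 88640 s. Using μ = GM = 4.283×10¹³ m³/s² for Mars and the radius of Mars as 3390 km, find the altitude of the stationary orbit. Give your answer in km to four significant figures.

h_sync ≈ 17040 km

A synchronous orbit has period T, so by Kepler's third law a = (μT²/4π²)^(1/3).
μT²/4π² = 4.283×10¹³ × (8.864×10⁴)² / 39.48 = 8.524×10²¹ m³.
a = 2.043×10⁷ m = 20428 km.
Altitude h = a − R = 20428 − 3390 = 17038 km.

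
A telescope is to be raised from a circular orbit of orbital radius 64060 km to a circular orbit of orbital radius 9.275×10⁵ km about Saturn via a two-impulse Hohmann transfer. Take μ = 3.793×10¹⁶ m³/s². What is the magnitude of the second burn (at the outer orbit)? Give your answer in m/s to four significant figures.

Δv ≈ 4096 m/s

r₁ = 64060 km = 6.406×10⁷ m.
r₂ = 9.275×10⁵ km = 9.275×10⁸ m.
Transfer ellipse a_t = (r₁ + r₂)/2 = 4.958×10⁸ m.
At r₁: circular v_c1 = √(μ/r₁) = 24330 m/s; transfer-perikrone v_p = √[μ(2/r₁ − 1/a_t)] = 33280 m/s.
At r₂: circular v_c2 = √(μ/r₂) = 6395 m/s; transfer-apokrone v_a = √[μ(2/r₂ − 1/a_t)] = 2299 m/s.
Δv₂ = v_c2 − v_a = 4096 m/s.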